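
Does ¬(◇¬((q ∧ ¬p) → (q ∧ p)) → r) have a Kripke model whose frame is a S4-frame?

Satisfiable (open branch found)

1. ¬(◇¬((q ∧ ¬p) → (q ∧ p)) → r), w0
2. ◇¬((q ∧ ¬p) → (q ∧ p)), w0   [¬→-rule on 1]
3. ¬r, w0   [¬→-rule on 1]
4. ¬((q ∧ ¬p) → (q ∧ p)), w1   [◇-rule on 2: fresh world w1, w0Rw1]
5. q ∧ ¬p, w1   [¬→-rule on 4]
6. ¬(q ∧ p), w1   [¬→-rule on 4]
7. q, w1   [∧-rule on 5]
8. ¬p, w1   [∧-rule on 5]
Accessibility: w0Rw0, w0Rw1, w1Rw1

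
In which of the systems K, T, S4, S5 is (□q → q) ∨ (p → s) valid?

T, S4, S5

T-tableau for the negation ¬((□q → q) ∨ (p → s)):
1. ¬((□q → q) ∨ (p → s)), w0
2. ¬(□q → q), w0
3. ¬(p → s), w0
4. □q, w0
5. ¬q, w0
6. p, w0
7. ¬s, w0
8. q, w0
Accessibility: w0Rw0
Branch closes: q and ¬q both at w0.
Every branch closes (one shown): valid in T, hence also in S4, S5 (every theorem of T is a theorem of S4 and S5).
K-tableau for the negation ¬((□q → q) ∨ (p → s)):
1. ¬((□q → q) ∨ (p → s)), w0
2. ¬(□q → q), w0
3. ¬(p → s), w0
4. □q, w0
5. ¬q, w0
6. p, w0
7. ¬s, w0
Complete open branch: countermodel on a K-frame, so not valid in K.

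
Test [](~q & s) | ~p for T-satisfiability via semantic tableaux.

Satisfiable (open branch found)

1. [](~q & s) | ~p, u
2. ~p, u   [|-rule on 1 (branches; this branch)]
Accessibility: uRu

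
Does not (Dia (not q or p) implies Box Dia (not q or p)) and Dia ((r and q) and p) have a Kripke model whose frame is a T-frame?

Satisfiable

1. not (Dia (not q or p) implies Box Dia (not q or p)) and Dia ((r and q) and p), u
2. not (Dia (not q or p) implies Box Dia (not q or p)), u
3. Dia ((r and q) and p), u
4. Dia (not q or p), u
5. not Box Dia (not q or p), u
6. (r and q) and p, v
7. r and q, v
8. p, v
9. r, v
10. q, v
11. not q or p, w
12. p, w
13. not Dia (not q or p), x
14. not (not q or p), x
15. q, x
16. not p, x
Accessibility: uRu, uRv, uRw, uRx, vRv, wRw, xRx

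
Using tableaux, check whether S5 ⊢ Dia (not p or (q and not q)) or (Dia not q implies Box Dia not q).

Tableau for the negation not (Dia (not p or (q and not q)) or (Dia not q implies Box Dia not q)):
1. not (Dia (not p or (q and not q)) or (Dia not q implies Box Dia not q)), u
2. not Dia (not p or (q and not q)), u
3. not (Dia not q implies Box Dia not q), u
4. Dia not q, u
5. not Box Dia not q, u
6. not (not p or (q and not q)), u
7. p, u
8. not (q and not q), u
9. q, u
10. not q, v
11. not (not p or (q and not q)), v
12. p, v
13. not (q and not q), v
14. not Dia not q, w
15. not (not p or (q and not q)), w
16. p, w
17. not (q and not q), w
18. q, v
Accessibility: uRu, uRv, uRw, vRu, vRv, vRw, wRu, wRv, wRw
Branch closes: q and not q both at v.
Every branch of the negation's tableau closes; the branch above is one of them.

Valid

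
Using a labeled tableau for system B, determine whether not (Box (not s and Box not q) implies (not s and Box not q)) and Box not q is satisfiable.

1. not (Box (not s and Box not q) implies (not s and Box not q)) and Box not q, 0
2. not (Box (not s and Box not q) implies (not s and Box not q)), 0
3. Box not q, 0
4. Box (not s and Box not q), 0
5. not (not s and Box not q), 0
6. not q, 0
7. not s and Box not q, 0
8. not s, 0
9. not Box not q, 0
10. q, 1
11. not q, 1
Accessibility: 0R0, 0R1, 1R0, 1R1
Branch closes: q and not q both at 1.
(One branch shown.) All branches close.

No, unsatisfiable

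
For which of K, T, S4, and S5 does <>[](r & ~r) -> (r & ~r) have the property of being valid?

T-tableau for the negation ~(<>[](r & ~r) -> (r & ~r)):
1. ~(<>[](r & ~r) -> (r & ~r)), w0
2. <>[](r & ~r), w0
3. ~(r & ~r), w0
4. r, w0
5. [](r & ~r), w1
6. r & ~r, w1
7. r, w1
8. ~r, w1
Accessibility: w0Rw0, w0Rw1, w1Rw1
Branch closes: r and ~r both at w1.
Every branch closes (one shown): valid in T, hence also in S4, S5 (every theorem of T is a theorem of S4 and S5).
K-tableau for the negation ~(<>[](r & ~r) -> (r & ~r)):
1. ~(<>[](r & ~r) -> (r & ~r)), w0
2. <>[](r & ~r), w0
3. ~(r & ~r), w0
4. r, w0
5. [](r & ~r), w1
Accessibility: w0Rw1
Complete open branch: countermodel on a K-frame, so not valid in K.

T, S4, S5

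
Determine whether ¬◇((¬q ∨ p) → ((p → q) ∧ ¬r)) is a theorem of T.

No, not valid

Tableau for the negation ◇((¬q ∨ p) → ((p → q) ∧ ¬r)):
1. ◇((¬q ∨ p) → ((p → q) ∧ ¬r)), u
2. (¬q ∨ p) → ((p → q) ∧ ¬r), v   [◇-rule on 1: fresh world v, uRv]
3. (p → q) ∧ ¬r, v   [→-rule on 2 (branches; this branch)]
4. p → q, v   [∧-rule on 3]
5. ¬r, v   [∧-rule on 3]
6. q, v   [→-rule on 4 (branches; this branch)]
Accessibility: uRu, uRv, vRv
The negation has an open branch (countermodel exists).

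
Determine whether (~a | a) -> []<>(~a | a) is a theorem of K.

Tableau for the negation ~((~a | a) -> []<>(~a | a)):
1. ~((~a | a) -> []<>(~a | a)), w0
2. ~a | a, w0
3. ~[]<>(~a | a), w0
4. a, w0
5. ~<>(~a | a), w1
Accessibility: w0Rw1
The negation has an open branch (countermodel exists).

No, not valid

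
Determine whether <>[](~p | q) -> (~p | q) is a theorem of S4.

Not valid

Tableau for the negation ~(<>[](~p | q) -> (~p | q)):
1. ~(<>[](~p | q) -> (~p | q)), 0
2. <>[](~p | q), 0
3. ~(~p | q), 0
4. p, 0
5. ~q, 0
6. [](~p | q), 1
7. ~p | q, 1
8. q, 1
Accessibility: 0R0, 0R1, 1R1
The negation has an open branch (countermodel exists).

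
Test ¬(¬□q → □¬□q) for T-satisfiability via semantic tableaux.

Yes, satisfiable

1. ¬(¬□q → □¬□q), w0
2. ¬□q, w0
3. ¬□¬□q, w0
4. ¬q, w1
5. □q, w2
6. q, w2
Accessibility: w0Rw0, w0Rw1, w0Rw2, w1Rw1, w2Rw2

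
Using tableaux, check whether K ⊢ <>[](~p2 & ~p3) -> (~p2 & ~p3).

Not valid

Tableau for the negation ~(<>[](~p2 & ~p3) -> (~p2 & ~p3)):
1. ~(<>[](~p2 & ~p3) -> (~p2 & ~p3)), u
2. <>[](~p2 & ~p3), u
3. ~(~p2 & ~p3), u
4. p3, u
5. [](~p2 & ~p3), v
Accessibility: uRv
The negation has an open branch (countermodel exists).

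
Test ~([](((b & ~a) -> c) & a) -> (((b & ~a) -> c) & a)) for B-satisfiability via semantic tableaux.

1. ~([](((b & ~a) -> c) & a) -> (((b & ~a) -> c) & a)), u
2. [](((b & ~a) -> c) & a), u
3. ~(((b & ~a) -> c) & a), u
4. ((b & ~a) -> c) & a, u
5. (b & ~a) -> c, u
6. a, u
7. ~((b & ~a) -> c), u
8. b & ~a, u
9. ~c, u
10. b, u
11. ~a, u
Accessibility: uRu
Branch closes: a and ~a both at u.
All branches of the tableau close; one closing branch shown above.

No, unsatisfiable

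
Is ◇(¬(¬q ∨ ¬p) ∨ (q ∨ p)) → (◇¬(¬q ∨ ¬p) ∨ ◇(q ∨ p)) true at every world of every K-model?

Tableau for the negation ¬(◇(¬(¬q ∨ ¬p) ∨ (q ∨ p)) → (◇¬(¬q ∨ ¬p) ∨ ◇(q ∨ p))):
1. ¬(◇(¬(¬q ∨ ¬p) ∨ (q ∨ p)) → (◇¬(¬q ∨ ¬p) ∨ ◇(q ∨ p))), u
2. ◇(¬(¬q ∨ ¬p) ∨ (q ∨ p)), u
3. ¬(◇¬(¬q ∨ ¬p) ∨ ◇(q ∨ p)), u
4. ¬◇¬(¬q ∨ ¬p), u
5. ¬◇(q ∨ p), u
6. ¬(¬q ∨ ¬p) ∨ (q ∨ p), v
7. ¬q ∨ ¬p, v
8. ¬(q ∨ p), v
9. ¬q, v
10. ¬p, v
11. q ∨ p, v
12. p, v
Accessibility: uRv
Branch closes: p and ¬p both at v.
All branches of the negation close; one closing branch shown above.

Valid in K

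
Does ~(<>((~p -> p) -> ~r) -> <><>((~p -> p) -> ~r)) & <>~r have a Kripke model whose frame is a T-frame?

1. ~(<>((~p -> p) -> ~r) -> <><>((~p -> p) -> ~r)) & <>~r, w0
2. ~(<>((~p -> p) -> ~r) -> <><>((~p -> p) -> ~r)), w0
3. <>~r, w0
4. <>((~p -> p) -> ~r), w0
5. ~<><>((~p -> p) -> ~r), w0
6. ~<>((~p -> p) -> ~r), w0
7. ~((~p -> p) -> ~r), w0
8. ~p -> p, w0
9. r, w0
10. p, w0
11. ~r, w1
12. ~<>((~p -> p) -> ~r), w1
13. ~((~p -> p) -> ~r), w1
14. ~p -> p, w1
15. r, w1
Accessibility: w0Rw0, w0Rw1, w1Rw1
Branch closes: r and ~r both at w1.
Every branch closes; the branch above is one of them.

Unsatisfiable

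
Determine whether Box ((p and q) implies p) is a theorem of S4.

Yes, valid

Tableau for the negation not Box ((p and q) implies p):
1. not Box ((p and q) implies p), u
2. not ((p and q) implies p), v
3. p and q, v
4. not p, v
5. p, v
6. q, v
Accessibility: uRu, uRv, vRv
Branch closes: p and not p both at v.
Every branch of the negation's tableau closes; the branch above is one of them.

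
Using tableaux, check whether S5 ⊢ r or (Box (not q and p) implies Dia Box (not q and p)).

Yes, valid

Tableau for the negation not (r or (Box (not q and p) implies Dia Box (not q and p))):
1. not (r or (Box (not q and p) implies Dia Box (not q and p))), u
2. not r, u
3. not (Box (not q and p) implies Dia Box (not q and p)), u
4. Box (not q and p), u
5. not Dia Box (not q and p), u
6. not q and p, u
7. not q, u
8. p, u
9. not Box (not q and p), u
10. not (not q and p), v
11. not q and p, v
12. not q, v
13. p, v
14. not Box (not q and p), v
15. not p, v
Accessibility: uRu, uRv, vRu, vRv
Branch closes: p and not p both at v.
Every branch of the negation's tableau closes; the branch above is one of them.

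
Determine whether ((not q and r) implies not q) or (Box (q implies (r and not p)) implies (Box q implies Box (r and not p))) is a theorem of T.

Valid

Tableau for the negation not (((not q and r) implies not q) or (Box (q implies (r and not p)) implies (Box q implies Box (r and not p)))):
1. not (((not q and r) implies not q) or (Box (q implies (r and not p)) implies (Box q implies Box (r and not p)))), u
2. not ((not q and r) implies not q), u
3. not (Box (q implies (r and not p)) implies (Box q implies Box (r and not p))), u
4. not q and r, u
5. q, u
6. Box (q implies (r and not p)), u
7. not (Box q implies Box (r and not p)), u
8. not q, u
9. r, u
Accessibility: uRu
Branch closes: q and not q both at u.
All branches of the negation close; one closing branch shown above.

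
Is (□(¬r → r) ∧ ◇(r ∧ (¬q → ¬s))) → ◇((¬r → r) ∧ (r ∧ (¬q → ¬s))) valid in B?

Valid in B

Tableau for the negation ¬((□(¬r → r) ∧ ◇(r ∧ (¬q → ¬s))) → ◇((¬r → r) ∧ (r ∧ (¬q → ¬s)))):
1. ¬((□(¬r → r) ∧ ◇(r ∧ (¬q → ¬s))) → ◇((¬r → r) ∧ (r ∧ (¬q → ¬s)))), w0
2. □(¬r → r) ∧ ◇(r ∧ (¬q → ¬s)), w0
3. ¬◇((¬r → r) ∧ (r ∧ (¬q → ¬s))), w0
4. □(¬r → r), w0
5. ◇(r ∧ (¬q → ¬s)), w0
6. ¬((¬r → r) ∧ (r ∧ (¬q → ¬s))), w0
7. ¬r → r, w0
8. ¬(r ∧ (¬q → ¬s)), w0
9. r, w0
10. ¬(¬q → ¬s), w0
11. ¬q, w0
12. s, w0
13. r ∧ (¬q → ¬s), w1
14. r, w1
15. ¬q → ¬s, w1
16. ¬((¬r → r) ∧ (r ∧ (¬q → ¬s))), w1
17. ¬r → r, w1
18. ¬s, w1
19. ¬(r ∧ (¬q → ¬s)), w1
20. ¬(¬q → ¬s), w1
21. ¬q, w1
22. s, w1
Accessibility: w0Rw0, w0Rw1, w1Rw0, w1Rw1
Branch closes: s and ¬s both at w1.
Every branch of the negation's tableau closes; the branch above is one of them.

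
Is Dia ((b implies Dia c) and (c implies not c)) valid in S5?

Not valid

Tableau for the negation not Dia ((b implies Dia c) and (c implies not c)):
1. not Dia ((b implies Dia c) and (c implies not c)), 0
2. not ((b implies Dia c) and (c implies not c)), 0   [neg-Dia-rule on 1 via 0R0]
3. not (c implies not c), 0   [neg-and-rule on 2 (branches; this branch)]
4. c, 0   [neg-implies-rule on 3]
Accessibility: 0R0
The negation has an open branch (countermodel exists).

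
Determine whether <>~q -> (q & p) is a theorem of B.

No, not valid

Tableau for the negation ~(<>~q -> (q & p)):
1. ~(<>~q -> (q & p)), u
2. <>~q, u
3. ~(q & p), u
4. ~p, u
5. ~q, v
Accessibility: uRu, uRv, vRu, vRv
The negation has an open branch (countermodel exists).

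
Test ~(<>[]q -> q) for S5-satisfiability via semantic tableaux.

Unsatisfiable (every branch closes)

1. ~(<>[]q -> q), u
2. <>[]q, u
3. ~q, u
4. []q, v
5. q, u
Accessibility: uRu, uRv, vRu, vRv
Branch closes: q and ~q both at u.
All branches of the tableau close; one closing branch shown above.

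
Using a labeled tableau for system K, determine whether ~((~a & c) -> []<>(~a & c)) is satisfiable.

Satisfiable

1. ~((~a & c) -> []<>(~a & c)), u
2. ~a & c, u
3. ~[]<>(~a & c), u
4. ~a, u
5. c, u
6. ~<>(~a & c), v
Accessibility: uRv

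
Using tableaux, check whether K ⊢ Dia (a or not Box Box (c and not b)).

No, not valid

Tableau for the negation not Dia (a or not Box Box (c and not b)):
1. not Dia (a or not Box Box (c and not b)), u
The negation has an open branch (countermodel exists).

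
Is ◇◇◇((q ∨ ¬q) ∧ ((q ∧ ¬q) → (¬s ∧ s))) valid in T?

Yes, valid

Tableau for the negation ¬◇◇◇((q ∨ ¬q) ∧ ((q ∧ ¬q) → (¬s ∧ s))):
1. ¬◇◇◇((q ∨ ¬q) ∧ ((q ∧ ¬q) → (¬s ∧ s))), w0
2. ¬◇◇((q ∨ ¬q) ∧ ((q ∧ ¬q) → (¬s ∧ s))), w0   [¬◇-rule on 1 via w0Rw0]
3. ¬◇((q ∨ ¬q) ∧ ((q ∧ ¬q) → (¬s ∧ s))), w0   [¬◇-rule on 2 via w0Rw0]
4. ¬((q ∨ ¬q) ∧ ((q ∧ ¬q) → (¬s ∧ s))), w0   [¬◇-rule on 3 via w0Rw0]
5. ¬((q ∧ ¬q) → (¬s ∧ s)), w0   [¬∧-rule on 4 (branches; this branch)]
6. q ∧ ¬q, w0   [¬→-rule on 5]
7. ¬(¬s ∧ s), w0   [¬→-rule on 5]
8. q, w0   [∧-rule on 6]
9. ¬q, w0   [∧-rule on 6]
Accessibility: w0Rw0
Branch closes: q and ¬q both at w0.
Every branch of the negation's tableau closes; the branch above is one of them.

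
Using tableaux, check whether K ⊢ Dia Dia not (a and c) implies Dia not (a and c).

Tableau for the negation not (Dia Dia not (a and c) implies Dia not (a and c)):
1. not (Dia Dia not (a and c) implies Dia not (a and c)), u
2. Dia Dia not (a and c), u
3. not Dia not (a and c), u
4. Dia not (a and c), v
5. a and c, v
6. a, v
7. c, v
8. not (a and c), w
9. not c, w
Accessibility: uRv, vRw
The negation has an open branch (countermodel exists).

Not valid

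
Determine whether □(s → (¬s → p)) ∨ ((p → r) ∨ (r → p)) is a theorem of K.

Tableau for the negation ¬(□(s → (¬s → p)) ∨ ((p → r) ∨ (r → p))):
1. ¬(□(s → (¬s → p)) ∨ ((p → r) ∨ (r → p))), w0
2. ¬□(s → (¬s → p)), w0   [¬∨-rule on 1]
3. ¬((p → r) ∨ (r → p)), w0   [¬∨-rule on 1]
4. ¬(p → r), w0   [¬∨-rule on 3]
5. ¬(r → p), w0   [¬∨-rule on 3]
6. p, w0   [¬→-rule on 4]
7. ¬r, w0   [¬→-rule on 4]
8. r, w0   [¬→-rule on 5]
9. ¬p, w0   [¬→-rule on 5]
Branch closes: r and ¬r both at w0.
All branches of the negation close; one closing branch shown above.

Valid in K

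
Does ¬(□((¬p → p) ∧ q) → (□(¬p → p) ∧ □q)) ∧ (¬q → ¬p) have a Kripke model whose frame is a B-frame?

No, unsatisfiable

1. ¬(□((¬p → p) ∧ q) → (□(¬p → p) ∧ □q)) ∧ (¬q → ¬p), w0
2. ¬(□((¬p → p) ∧ q) → (□(¬p → p) ∧ □q)), w0   [∧-rule on 1]
3. ¬q → ¬p, w0   [∧-rule on 1]
4. □((¬p → p) ∧ q), w0   [¬→-rule on 2]
5. ¬(□(¬p → p) ∧ □q), w0   [¬→-rule on 2]
6. (¬p → p) ∧ q, w0   [□-rule on 4 via w0Rw0]
7. ¬p → p, w0   [∧-rule on 6]
8. q, w0   [∧-rule on 6]
9. ¬□(¬p → p), w0   [¬∧-rule on 5 (branches; this branch)]
10. p, w0   [→-rule on 7 (branches; this branch)]
11. ¬(¬p → p), w1   [¬□-rule on 9: fresh world w1, w0Rw1]
12. ¬p, w1   [¬→-rule on 11]
13. (¬p → p) ∧ q, w1   [□-rule on 4 via w0Rw1]
14. ¬p → p, w1   [∧-rule on 13]
15. q, w1   [∧-rule on 13]
16. p, w1   [→-rule on 14 (branches; this branch)]
Accessibility: w0Rw0, w0Rw1, w1Rw0, w1Rw1
Branch closes: p and ¬p both at w1.
All branches of the tableau close; one closing branch shown above.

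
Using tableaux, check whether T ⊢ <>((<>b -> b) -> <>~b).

Invalid (countermodel exists)

Tableau for the negation ~<>((<>b -> b) -> <>~b):
1. ~<>((<>b -> b) -> <>~b), 0
2. ~((<>b -> b) -> <>~b), 0   [~<>-rule on 1 via 0R0]
3. <>b -> b, 0   [~->-rule on 2]
4. ~<>~b, 0   [~->-rule on 2]
5. b, 0   [~<>-rule on 4 via 0R0]
Accessibility: 0R0
The negation has an open branch (countermodel exists).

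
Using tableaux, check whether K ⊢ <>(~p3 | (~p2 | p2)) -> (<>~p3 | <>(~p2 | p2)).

Valid in K

Tableau for the negation ~(<>(~p3 | (~p2 | p2)) -> (<>~p3 | <>(~p2 | p2))):
1. ~(<>(~p3 | (~p2 | p2)) -> (<>~p3 | <>(~p2 | p2))), u
2. <>(~p3 | (~p2 | p2)), u   [~->-rule on 1]
3. ~(<>~p3 | <>(~p2 | p2)), u   [~->-rule on 1]
4. ~<>~p3, u   [~|-rule on 3]
5. ~<>(~p2 | p2), u   [~|-rule on 3]
6. ~p3 | (~p2 | p2), v   [<>-rule on 2: fresh world v, uRv]
7. p3, v   [~<>-rule on 4 via uRv]
8. ~(~p2 | p2), v   [~<>-rule on 5 via uRv]
9. p2, v   [~|-rule on 8]
10. ~p2, v   [~|-rule on 8]
Accessibility: uRv
Branch closes: p2 and ~p2 both at v.
All branches of the negation close; one closing branch shown above.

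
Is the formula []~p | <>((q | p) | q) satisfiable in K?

Satisfiable

1. []~p | <>((q | p) | q), 0
2. <>((q | p) | q), 0
3. (q | p) | q, 1
4. q, 1
Accessibility: 0R1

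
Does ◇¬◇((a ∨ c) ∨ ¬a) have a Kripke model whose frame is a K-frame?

Satisfiable

1. ◇¬◇((a ∨ c) ∨ ¬a), u
2. ¬◇((a ∨ c) ∨ ¬a), v
Accessibility: uRv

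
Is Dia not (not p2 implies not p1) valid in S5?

Tableau for the negation not Dia not (not p2 implies not p1):
1. not Dia not (not p2 implies not p1), u
2. not p2 implies not p1, u
3. not p1, u
Accessibility: uRu
The negation has an open branch (countermodel exists).

Invalid (countermodel exists)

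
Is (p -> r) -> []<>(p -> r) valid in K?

Not valid

Tableau for the negation ~((p -> r) -> []<>(p -> r)):
1. ~((p -> r) -> []<>(p -> r)), w0
2. p -> r, w0
3. ~[]<>(p -> r), w0
4. r, w0
5. ~<>(p -> r), w1
Accessibility: w0Rw1
The negation has an open branch (countermodel exists).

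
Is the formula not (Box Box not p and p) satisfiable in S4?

Satisfiable (open branch found)

1. not (Box Box not p and p), w0
2. not p, w0   [neg-and-rule on 1 (branches; this branch)]
Accessibility: w0Rw0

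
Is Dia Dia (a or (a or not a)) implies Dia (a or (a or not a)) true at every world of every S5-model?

Tableau for the negation not (Dia Dia (a or (a or not a)) implies Dia (a or (a or not a))):
1. not (Dia Dia (a or (a or not a)) implies Dia (a or (a or not a))), u
2. Dia Dia (a or (a or not a)), u
3. not Dia (a or (a or not a)), u
4. not (a or (a or not a)), u
5. not a, u
6. not (a or not a), u
7. a, u
Accessibility: uRu
Branch closes: a and not a both at u.
Every branch of the negation's tableau closes; the branch above is one of them.

Valid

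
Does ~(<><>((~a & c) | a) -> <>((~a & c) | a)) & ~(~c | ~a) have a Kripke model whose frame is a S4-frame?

No, unsatisfiable

1. ~(<><>((~a & c) | a) -> <>((~a & c) | a)) & ~(~c | ~a), 0
2. ~(<><>((~a & c) | a) -> <>((~a & c) | a)), 0
3. ~(~c | ~a), 0
4. <><>((~a & c) | a), 0
5. ~<>((~a & c) | a), 0
6. c, 0
7. a, 0
8. ~((~a & c) | a), 0
9. ~(~a & c), 0
10. ~a, 0
Accessibility: 0R0
Branch closes: a and ~a both at 0.
All branches of the tableau close; one closing branch shown above.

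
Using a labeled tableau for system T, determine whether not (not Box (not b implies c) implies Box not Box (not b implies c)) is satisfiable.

Satisfiable

1. not (not Box (not b implies c) implies Box not Box (not b implies c)), u
2. not Box (not b implies c), u   [neg-implies-rule on 1]
3. not Box not Box (not b implies c), u   [neg-implies-rule on 1]
4. not (not b implies c), v   [neg-Box-rule on 2: fresh world v, uRv]
5. not b, v   [neg-implies-rule on 4]
6. not c, v   [neg-implies-rule on 4]
7. Box (not b implies c), w   [neg-Box-rule on 3: fresh world w, uRw]
8. not b implies c, w   [Box-rule on 7 via wRw]
9. c, w   [implies-rule on 8 (branches; this branch)]
Accessibility: uRu, uRv, uRw, vRv, wRw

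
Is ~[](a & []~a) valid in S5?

Valid

Tableau for the negation [](a & []~a):
1. [](a & []~a), 0
2. a & []~a, 0
3. a, 0
4. []~a, 0
5. ~a, 0
Accessibility: 0R0
Branch closes: a and ~a both at 0.
Every branch of the negation's tableau closes; the branch above is one of them.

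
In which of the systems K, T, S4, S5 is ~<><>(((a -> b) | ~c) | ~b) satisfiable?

K-tableau for the formula:
1. ~<><>(((a -> b) | ~c) | ~b), w0
Complete open branch: satisfiable in K.
T-tableau for the formula:
1. ~<><>(((a -> b) | ~c) | ~b), w0
2. ~<>(((a -> b) | ~c) | ~b), w0
3. ~(((a -> b) | ~c) | ~b), w0
4. ~((a -> b) | ~c), w0
5. b, w0
6. ~(a -> b), w0
7. c, w0
8. a, w0
9. ~b, w0
Accessibility: w0Rw0
Branch closes: b and ~b both at w0.
Every branch closes (one shown): unsatisfiable in T, hence also in S4, S5 (every S4/S5-frame is a T-frame).

K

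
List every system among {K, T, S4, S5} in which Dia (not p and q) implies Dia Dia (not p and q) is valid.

T, S4, S5

K-tableau for the negation not (Dia (not p and q) implies Dia Dia (not p and q)):
1. not (Dia (not p and q) implies Dia Dia (not p and q)), u
2. Dia (not p and q), u
3. not Dia Dia (not p and q), u
4. not p and q, v
5. not p, v
6. q, v
7. not Dia (not p and q), v
Accessibility: uRv
Complete open branch: countermodel on a K-frame, so not valid in K.
T-tableau for the negation not (Dia (not p and q) implies Dia Dia (not p and q)):
1. not (Dia (not p and q) implies Dia Dia (not p and q)), u
2. Dia (not p and q), u
3. not Dia Dia (not p and q), u
4. not Dia (not p and q), u
5. not (not p and q), u
6. not q, u
7. not p and q, v
8. not p, v
9. q, v
10. not Dia (not p and q), v
11. not (not p and q), v
12. not q, v
Accessibility: uRu, uRv, vRv
Branch closes: q and not q both at v.
Every branch closes (one shown): valid in T, hence also in S4, S5 (every theorem of T is a theorem of S4 and S5).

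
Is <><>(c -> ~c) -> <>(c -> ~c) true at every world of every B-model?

Not valid

Tableau for the negation ~(<><>(c -> ~c) -> <>(c -> ~c)):
1. ~(<><>(c -> ~c) -> <>(c -> ~c)), u
2. <><>(c -> ~c), u
3. ~<>(c -> ~c), u
4. ~(c -> ~c), u
5. c, u
6. <>(c -> ~c), v
7. ~(c -> ~c), v
8. c, v
9. c -> ~c, w
10. ~c, w
Accessibility: uRu, uRv, vRu, vRv, vRw, wRv, wRw
The negation has an open branch (countermodel exists).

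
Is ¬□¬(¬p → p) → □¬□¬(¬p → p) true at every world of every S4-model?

Not valid

Tableau for the negation ¬(¬□¬(¬p → p) → □¬□¬(¬p → p)):
1. ¬(¬□¬(¬p → p) → □¬□¬(¬p → p)), u
2. ¬□¬(¬p → p), u   [¬→-rule on 1]
3. ¬□¬□¬(¬p → p), u   [¬→-rule on 1]
4. ¬p → p, v   [¬□-rule on 2: fresh world v, uRv]
5. p, v   [→-rule on 4 (branches; this branch)]
6. □¬(¬p → p), w   [¬□-rule on 3: fresh world w, uRw]
7. ¬(¬p → p), w   [□-rule on 6 via wRw]
8. ¬p, w   [¬→-rule on 7]
Accessibility: uRu, uRv, uRw, vRv, wRw
The negation has an open branch (countermodel exists).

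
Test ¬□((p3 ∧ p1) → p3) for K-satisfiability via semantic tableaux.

1. ¬□((p3 ∧ p1) → p3), w0
2. ¬((p3 ∧ p1) → p3), w1   [¬□-rule on 1: fresh world w1, w0Rw1]
3. p3 ∧ p1, w1   [¬→-rule on 2]
4. ¬p3, w1   [¬→-rule on 2]
5. p3, w1   [∧-rule on 3]
6. p1, w1   [∧-rule on 3]
Accessibility: w0Rw1
Branch closes: p3 and ¬p3 both at w1.
(One branch shown.) All branches close.

Unsatisfiable (every branch closes)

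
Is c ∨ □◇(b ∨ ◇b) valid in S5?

No, not valid

Tableau for the negation ¬(c ∨ □◇(b ∨ ◇b)):
1. ¬(c ∨ □◇(b ∨ ◇b)), w0
2. ¬c, w0   [¬∨-rule on 1]
3. ¬□◇(b ∨ ◇b), w0   [¬∨-rule on 1]
4. ¬◇(b ∨ ◇b), w1   [¬□-rule on 3: fresh world w1, w0Rw1]
5. ¬(b ∨ ◇b), w0   [¬◇-rule on 4 via w1Rw0]
6. ¬b, w0   [¬∨-rule on 5]
7. ¬◇b, w0   [¬∨-rule on 5]
8. ¬(b ∨ ◇b), w1   [¬◇-rule on 4 via w1Rw1]
9. ¬b, w1   [¬∨-rule on 8]
10. ¬◇b, w1   [¬∨-rule on 8]
Accessibility: w0Rw0, w0Rw1, w1Rw0, w1Rw1
The negation has an open branch (countermodel exists).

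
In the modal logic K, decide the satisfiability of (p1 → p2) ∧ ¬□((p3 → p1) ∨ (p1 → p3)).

Unsatisfiable (every branch closes)

1. (p1 → p2) ∧ ¬□((p3 → p1) ∨ (p1 → p3)), w0
2. p1 → p2, w0
3. ¬□((p3 → p1) ∨ (p1 → p3)), w0
4. p2, w0
5. ¬((p3 → p1) ∨ (p1 → p3)), w1
6. ¬(p3 → p1), w1
7. ¬(p1 → p3), w1
8. p3, w1
9. ¬p1, w1
10. p1, w1
11. ¬p3, w1
Accessibility: w0Rw1
Branch closes: p1 and ¬p1 both at w1.
All branches of the tableau close; one closing branch shown above.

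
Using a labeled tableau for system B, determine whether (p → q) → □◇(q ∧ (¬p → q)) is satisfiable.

1. (p → q) → □◇(q ∧ (¬p → q)), w0
2. □◇(q ∧ (¬p → q)), w0
3. ◇(q ∧ (¬p → q)), w0
4. q ∧ (¬p → q), w1
5. q, w1
6. ¬p → q, w1
7. ◇(q ∧ (¬p → q)), w1
8. q ∧ (¬p → q), w2
9. q, w2
10. ¬p → q, w2
Accessibility: w0Rw0, w0Rw1, w1Rw0, w1Rw1, w1Rw2, w2Rw1, w2Rw2

Yes, satisfiable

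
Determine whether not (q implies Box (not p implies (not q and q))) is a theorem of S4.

Tableau for the negation q implies Box (not p implies (not q and q)):
1. q implies Box (not p implies (not q and q)), 0
2. Box (not p implies (not q and q)), 0
3. not p implies (not q and q), 0
4. p, 0
Accessibility: 0R0
The negation has an open branch (countermodel exists).

Invalid (countermodel exists)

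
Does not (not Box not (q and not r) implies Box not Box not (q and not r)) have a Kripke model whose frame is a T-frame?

Satisfiable

1. not (not Box not (q and not r) implies Box not Box not (q and not r)), u
2. not Box not (q and not r), u
3. not Box not Box not (q and not r), u
4. q and not r, v
5. q, v
6. not r, v
7. Box not (q and not r), w
8. not (q and not r), w
9. r, w
Accessibility: uRu, uRv, uRw, vRv, wRw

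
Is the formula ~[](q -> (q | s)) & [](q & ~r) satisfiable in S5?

No, unsatisfiable

1. ~[](q -> (q | s)) & [](q & ~r), 0
2. ~[](q -> (q | s)), 0
3. [](q & ~r), 0
4. q & ~r, 0
5. q, 0
6. ~r, 0
7. ~(q -> (q | s)), 1
8. q, 1
9. ~(q | s), 1
10. ~q, 1
11. ~s, 1
Accessibility: 0R0, 0R1, 1R0, 1R1
Branch closes: q and ~q both at 1.
(One branch shown.) All branches close.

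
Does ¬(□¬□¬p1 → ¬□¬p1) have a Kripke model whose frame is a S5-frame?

Unsatisfiable (every branch closes)

1. ¬(□¬□¬p1 → ¬□¬p1), w0
2. □¬□¬p1, w0
3. □¬p1, w0
4. ¬□¬p1, w0
5. ¬p1, w0
6. p1, w1
7. ¬□¬p1, w1
8. ¬p1, w1
Accessibility: w0Rw0, w0Rw1, w1Rw0, w1Rw1
Branch closes: p1 and ¬p1 both at w1.
Every branch closes; the branch above is one of them.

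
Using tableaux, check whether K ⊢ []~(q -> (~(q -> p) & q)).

Tableau for the negation ~[]~(q -> (~(q -> p) & q)):
1. ~[]~(q -> (~(q -> p) & q)), u
2. q -> (~(q -> p) & q), v   [~[]-rule on 1: fresh world v, uRv]
3. ~(q -> p) & q, v   [->-rule on 2 (branches; this branch)]
4. ~(q -> p), v   [&-rule on 3]
5. q, v   [&-rule on 3]
6. ~p, v   [~->-rule on 4]
Accessibility: uRv
The negation has an open branch (countermodel exists).

No, not valid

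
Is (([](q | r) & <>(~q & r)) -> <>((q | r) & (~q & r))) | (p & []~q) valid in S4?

Tableau for the negation ~((([](q | r) & <>(~q & r)) -> <>((q | r) & (~q & r))) | (p & []~q)):
1. ~((([](q | r) & <>(~q & r)) -> <>((q | r) & (~q & r))) | (p & []~q)), 0
2. ~(([](q | r) & <>(~q & r)) -> <>((q | r) & (~q & r))), 0
3. ~(p & []~q), 0
4. [](q | r) & <>(~q & r), 0
5. ~<>((q | r) & (~q & r)), 0
6. [](q | r), 0
7. <>(~q & r), 0
8. ~((q | r) & (~q & r)), 0
9. q | r, 0
10. ~[]~q, 0
11. ~(~q & r), 0
12. r, 0
13. q, 0
14. ~q & r, 1
15. ~q, 1
16. r, 1
17. ~((q | r) & (~q & r)), 1
18. q | r, 1
19. ~(~q & r), 1
20. ~r, 1
Accessibility: 0R0, 0R1, 1R1
Branch closes: r and ~r both at 1.
Every branch of the negation's tableau closes; the branch above is one of them.

Yes, valid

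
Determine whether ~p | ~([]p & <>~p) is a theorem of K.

Valid

Tableau for the negation ~(~p | ~([]p & <>~p)):
1. ~(~p | ~([]p & <>~p)), w0
2. p, w0   [~|-rule on 1]
3. []p & <>~p, w0   [~|-rule on 1]
4. []p, w0   [&-rule on 3]
5. <>~p, w0   [&-rule on 3]
6. ~p, w1   [<>-rule on 5: fresh world w1, w0Rw1]
7. p, w1   [[]-rule on 4 via w0Rw1]
Accessibility: w0Rw1
Branch closes: p and ~p both at w1.
All branches of the negation close; one closing branch shown above.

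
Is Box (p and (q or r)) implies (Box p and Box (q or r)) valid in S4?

Valid in S4

Tableau for the negation not (Box (p and (q or r)) implies (Box p and Box (q or r))):
1. not (Box (p and (q or r)) implies (Box p and Box (q or r))), u
2. Box (p and (q or r)), u   [neg-implies-rule on 1]
3. not (Box p and Box (q or r)), u   [neg-implies-rule on 1]
4. p and (q or r), u   [Box-rule on 2 via uRu]
5. p, u   [and-rule on 4]
6. q or r, u   [and-rule on 4]
7. not Box (q or r), u   [neg-and-rule on 3 (branches; this branch)]
8. r, u   [or-rule on 6 (branches; this branch)]
9. not (q or r), v   [neg-Box-rule on 7: fresh world v, uRv]
10. not q, v   [neg-or-rule on 9]
11. not r, v   [neg-or-rule on 9]
12. p and (q or r), v   [Box-rule on 2 via uRv]
13. p, v   [and-rule on 12]
14. q or r, v   [and-rule on 12]
15. r, v   [or-rule on 14 (branches; this branch)]
Accessibility: uRu, uRv, vRv
Branch closes: r and not r both at v.
All branches of the negation close; one closing branch shown above.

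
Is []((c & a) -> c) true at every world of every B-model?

Yes, valid

Tableau for the negation ~[]((c & a) -> c):
1. ~[]((c & a) -> c), u
2. ~((c & a) -> c), v   [~[]-rule on 1: fresh world v, uRv]
3. c & a, v   [~->-rule on 2]
4. ~c, v   [~->-rule on 2]
5. c, v   [&-rule on 3]
6. a, v   [&-rule on 3]
Accessibility: uRu, uRv, vRu, vRv
Branch closes: c and ~c both at v.
Every branch of the negation's tableau closes; the branch above is one of them.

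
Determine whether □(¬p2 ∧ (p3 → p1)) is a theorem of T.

Not valid

Tableau for the negation ¬□(¬p2 ∧ (p3 → p1)):
1. ¬□(¬p2 ∧ (p3 → p1)), u
2. ¬(¬p2 ∧ (p3 → p1)), v   [¬□-rule on 1: fresh world v, uRv]
3. ¬(p3 → p1), v   [¬∧-rule on 2 (branches; this branch)]
4. p3, v   [¬→-rule on 3]
5. ¬p1, v   [¬→-rule on 3]
Accessibility: uRu, uRv, vRv
The negation has an open branch (countermodel exists).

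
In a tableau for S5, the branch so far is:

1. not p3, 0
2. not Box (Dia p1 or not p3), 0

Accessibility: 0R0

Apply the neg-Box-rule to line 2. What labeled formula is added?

a fresh world 1 with 0R1, and not (Dia p1 or not p3) at 1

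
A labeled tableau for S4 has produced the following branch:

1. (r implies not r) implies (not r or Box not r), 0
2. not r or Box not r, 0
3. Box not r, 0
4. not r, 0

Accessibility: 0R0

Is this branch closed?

There is no literal clash: for every atom and world, at most one sign appears.

Open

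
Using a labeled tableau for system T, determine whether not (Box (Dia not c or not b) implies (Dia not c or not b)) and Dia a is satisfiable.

Unsatisfiable (every branch closes)

1. not (Box (Dia not c or not b) implies (Dia not c or not b)) and Dia a, 0
2. not (Box (Dia not c or not b) implies (Dia not c or not b)), 0
3. Dia a, 0
4. Box (Dia not c or not b), 0
5. not (Dia not c or not b), 0
6. not Dia not c, 0
7. b, 0
8. Dia not c or not b, 0
9. c, 0
10. Dia not c, 0
11. a, 1
12. Dia not c or not b, 1
13. c, 1
14. not b, 1
15. not c, 2
16. Dia not c or not b, 2
17. c, 2
Accessibility: 0R0, 0R1, 0R2, 1R1, 2R2
Branch closes: c and not c both at 2.
Every branch closes; the branch above is one of them.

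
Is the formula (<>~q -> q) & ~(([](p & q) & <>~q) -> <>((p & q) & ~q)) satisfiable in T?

1. (<>~q -> q) & ~(([](p & q) & <>~q) -> <>((p & q) & ~q)), 0
2. <>~q -> q, 0   [&-rule on 1]
3. ~(([](p & q) & <>~q) -> <>((p & q) & ~q)), 0   [&-rule on 1]
4. [](p & q) & <>~q, 0   [~->-rule on 3]
5. ~<>((p & q) & ~q), 0   [~->-rule on 3]
6. [](p & q), 0   [&-rule on 4]
7. <>~q, 0   [&-rule on 4]
8. ~((p & q) & ~q), 0   [~<>-rule on 5 via 0R0]
9. p & q, 0   [[]-rule on 6 via 0R0]
10. p, 0   [&-rule on 9]
11. q, 0   [&-rule on 9]
12. ~q, 1   [<>-rule on 7: fresh world 1, 0R1]
13. ~((p & q) & ~q), 1   [~<>-rule on 5 via 0R1]
14. p & q, 1   [[]-rule on 6 via 0R1]
15. p, 1   [&-rule on 14]
16. q, 1   [&-rule on 14]
Accessibility: 0R0, 0R1, 1R1
Branch closes: q and ~q both at 1.
(One branch shown.) All branches close.

Unsatisfiable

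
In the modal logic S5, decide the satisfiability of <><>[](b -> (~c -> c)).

Satisfiable

1. <><>[](b -> (~c -> c)), w0
2. <>[](b -> (~c -> c)), w1   [<>-rule on 1: fresh world w1, w0Rw1]
3. [](b -> (~c -> c)), w2   [<>-rule on 2: fresh world w2, w1Rw2]
4. b -> (~c -> c), w0   [[]-rule on 3 via w2Rw0]
5. b -> (~c -> c), w1   [[]-rule on 3 via w2Rw1]
6. b -> (~c -> c), w2   [[]-rule on 3 via w2Rw2]
7. ~c -> c, w0   [->-rule on 4 (branches; this branch)]
8. ~c -> c, w1   [->-rule on 5 (branches; this branch)]
9. ~c -> c, w2   [->-rule on 6 (branches; this branch)]
10. c, w0   [->-rule on 7 (branches; this branch)]
11. c, w1   [->-rule on 8 (branches; this branch)]
12. c, w2   [->-rule on 9 (branches; this branch)]
Accessibility: w0Rw0, w0Rw1, w0Rw2, w1Rw0, w1Rw1, w1Rw2, w2Rw0, w2Rw1, w2Rw2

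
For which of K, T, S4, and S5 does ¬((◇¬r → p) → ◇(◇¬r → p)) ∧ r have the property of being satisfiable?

K

K-tableau for the formula:
1. ¬((◇¬r → p) → ◇(◇¬r → p)) ∧ r, u
2. ¬((◇¬r → p) → ◇(◇¬r → p)), u
3. r, u
4. ◇¬r → p, u
5. ¬◇(◇¬r → p), u
6. p, u
Complete open branch: satisfiable in K.
T-tableau for the formula:
1. ¬((◇¬r → p) → ◇(◇¬r → p)) ∧ r, u
2. ¬((◇¬r → p) → ◇(◇¬r → p)), u
3. r, u
4. ◇¬r → p, u
5. ¬◇(◇¬r → p), u
6. ¬(◇¬r → p), u
7. ◇¬r, u
8. ¬p, u
9. ¬◇¬r, u
10. ¬r, v
11. ¬(◇¬r → p), v
12. ◇¬r, v
13. ¬p, v
14. r, v
Accessibility: uRu, uRv, vRv
Branch closes: r and ¬r both at v.
Every branch closes (one shown): unsatisfiable in T, hence also in S4, S5 (every S4/S5-frame is a T-frame).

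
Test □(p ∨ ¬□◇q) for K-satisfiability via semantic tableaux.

Satisfiable (open branch found)

1. □(p ∨ ¬□◇q), u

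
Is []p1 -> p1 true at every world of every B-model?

Tableau for the negation ~([]p1 -> p1):
1. ~([]p1 -> p1), 0
2. []p1, 0
3. ~p1, 0
4. p1, 0
Accessibility: 0R0
Branch closes: p1 and ~p1 both at 0.
Every branch of the negation's tableau closes; the branch above is one of them.

Valid in B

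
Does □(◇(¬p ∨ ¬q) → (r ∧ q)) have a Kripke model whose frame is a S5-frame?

Satisfiable (open branch found)

1. □(◇(¬p ∨ ¬q) → (r ∧ q)), w0
2. ◇(¬p ∨ ¬q) → (r ∧ q), w0   [□-rule on 1 via w0Rw0]
3. r ∧ q, w0   [→-rule on 2 (branches; this branch)]
4. r, w0   [∧-rule on 3]
5. q, w0   [∧-rule on 3]
Accessibility: w0Rw0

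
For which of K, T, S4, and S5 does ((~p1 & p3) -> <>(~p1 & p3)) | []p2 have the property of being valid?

K-tableau for the negation ~(((~p1 & p3) -> <>(~p1 & p3)) | []p2):
1. ~(((~p1 & p3) -> <>(~p1 & p3)) | []p2), w0
2. ~((~p1 & p3) -> <>(~p1 & p3)), w0
3. ~[]p2, w0
4. ~p1 & p3, w0
5. ~<>(~p1 & p3), w0
6. ~p1, w0
7. p3, w0
8. ~p2, w1
9. ~(~p1 & p3), w1
10. ~p3, w1
Accessibility: w0Rw1
Complete open branch: countermodel on a K-frame, so not valid in K.
T-tableau for the negation ~(((~p1 & p3) -> <>(~p1 & p3)) | []p2):
1. ~(((~p1 & p3) -> <>(~p1 & p3)) | []p2), w0
2. ~((~p1 & p3) -> <>(~p1 & p3)), w0
3. ~[]p2, w0
4. ~p1 & p3, w0
5. ~<>(~p1 & p3), w0
6. ~p1, w0
7. p3, w0
8. ~(~p1 & p3), w0
9. ~p3, w0
Accessibility: w0Rw0
Branch closes: p3 and ~p3 both at w0.
Every branch closes (one shown): valid in T, hence also in S4, S5 (every theorem of T is a theorem of S4 and S5).

T, S4, S5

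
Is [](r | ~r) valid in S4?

Tableau for the negation ~[](r | ~r):
1. ~[](r | ~r), u
2. ~(r | ~r), v
3. ~r, v
4. r, v
Accessibility: uRu, uRv, vRv
Branch closes: r and ~r both at v.
Every branch of the negation's tableau closes; the branch above is one of them.

Valid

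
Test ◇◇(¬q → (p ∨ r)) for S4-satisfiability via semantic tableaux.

1. ◇◇(¬q → (p ∨ r)), w0
2. ◇(¬q → (p ∨ r)), w1   [◇-rule on 1: fresh world w1, w0Rw1]
3. ¬q → (p ∨ r), w2   [◇-rule on 2: fresh world w2, w1Rw2]
4. p ∨ r, w2   [→-rule on 3 (branches; this branch)]
5. r, w2   [∨-rule on 4 (branches; this branch)]
Accessibility: w0Rw0, w0Rw1, w0Rw2, w1Rw1, w1Rw2, w2Rw2

Satisfiable (open branch found)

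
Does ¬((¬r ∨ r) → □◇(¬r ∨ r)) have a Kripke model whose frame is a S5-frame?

Unsatisfiable

1. ¬((¬r ∨ r) → □◇(¬r ∨ r)), u
2. ¬r ∨ r, u
3. ¬□◇(¬r ∨ r), u
4. r, u
5. ¬◇(¬r ∨ r), v
6. ¬(¬r ∨ r), u
7. ¬r, u
Accessibility: uRu, uRv, vRu, vRv
Branch closes: r and ¬r both at u.
Every branch closes; the branch above is one of them.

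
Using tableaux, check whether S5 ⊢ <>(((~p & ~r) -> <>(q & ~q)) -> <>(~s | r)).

Invalid (countermodel exists)

Tableau for the negation ~<>(((~p & ~r) -> <>(q & ~q)) -> <>(~s | r)):
1. ~<>(((~p & ~r) -> <>(q & ~q)) -> <>(~s | r)), w0
2. ~(((~p & ~r) -> <>(q & ~q)) -> <>(~s | r)), w0
3. (~p & ~r) -> <>(q & ~q), w0
4. ~<>(~s | r), w0
5. ~(~s | r), w0
6. s, w0
7. ~r, w0
8. ~(~p & ~r), w0
9. p, w0
Accessibility: w0Rw0
The negation has an open branch (countermodel exists).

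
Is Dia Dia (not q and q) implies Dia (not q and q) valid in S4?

Tableau for the negation not (Dia Dia (not q and q) implies Dia (not q and q)):
1. not (Dia Dia (not q and q) implies Dia (not q and q)), u
2. Dia Dia (not q and q), u   [neg-implies-rule on 1]
3. not Dia (not q and q), u   [neg-implies-rule on 1]
4. not (not q and q), u   [neg-Dia-rule on 3 via uRu]
5. not q, u   [neg-and-rule on 4 (branches; this branch)]
6. Dia (not q and q), v   [Dia-rule on 2: fresh world v, uRv]
7. not (not q and q), v   [neg-Dia-rule on 3 via uRv]
8. not q, v   [neg-and-rule on 7 (branches; this branch)]
9. not q and q, w   [Dia-rule on 6: fresh world w, vRw]
10. not q, w   [and-rule on 9]
11. q, w   [and-rule on 9]
Accessibility: uRu, uRv, uRw, vRv, vRw, wRw
Branch closes: q and not q both at w.
All branches of the negation close; one closing branch shown above.

Yes, valid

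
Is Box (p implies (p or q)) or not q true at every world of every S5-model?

Tableau for the negation not (Box (p implies (p or q)) or not q):
1. not (Box (p implies (p or q)) or not q), w0
2. not Box (p implies (p or q)), w0   [neg-or-rule on 1]
3. q, w0   [neg-or-rule on 1]
4. not (p implies (p or q)), w1   [neg-Box-rule on 2: fresh world w1, w0Rw1]
5. p, w1   [neg-implies-rule on 4]
6. not (p or q), w1   [neg-implies-rule on 4]
7. not p, w1   [neg-or-rule on 6]
8. not q, w1   [neg-or-rule on 6]
Accessibility: w0Rw0, w0Rw1, w1Rw0, w1Rw1
Branch closes: p and not p both at w1.
Every branch of the negation's tableau closes; the branch above is one of them.

Valid in S5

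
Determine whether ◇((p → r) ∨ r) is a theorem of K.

Not valid

Tableau for the negation ¬◇((p → r) ∨ r):
1. ¬◇((p → r) ∨ r), u
The negation has an open branch (countermodel exists).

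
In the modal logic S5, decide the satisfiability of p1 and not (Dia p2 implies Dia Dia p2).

1. p1 and not (Dia p2 implies Dia Dia p2), u
2. p1, u
3. not (Dia p2 implies Dia Dia p2), u
4. Dia p2, u
5. not Dia Dia p2, u
6. not Dia p2, u
7. not p2, u
8. p2, v
9. not Dia p2, v
10. not p2, v
Accessibility: uRu, uRv, vRu, vRv
Branch closes: p2 and not p2 both at v.
(One branch shown.) All branches close.

Unsatisfiable (every branch closes)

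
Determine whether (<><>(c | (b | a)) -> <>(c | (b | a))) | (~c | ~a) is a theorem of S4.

Tableau for the negation ~((<><>(c | (b | a)) -> <>(c | (b | a))) | (~c | ~a)):
1. ~((<><>(c | (b | a)) -> <>(c | (b | a))) | (~c | ~a)), u
2. ~(<><>(c | (b | a)) -> <>(c | (b | a))), u   [~|-rule on 1]
3. ~(~c | ~a), u   [~|-rule on 1]
4. <><>(c | (b | a)), u   [~->-rule on 2]
5. ~<>(c | (b | a)), u   [~->-rule on 2]
6. c, u   [~|-rule on 3]
7. a, u   [~|-rule on 3]
8. ~(c | (b | a)), u   [~<>-rule on 5 via uRu]
9. ~c, u   [~|-rule on 8]
10. ~(b | a), u   [~|-rule on 8]
Accessibility: uRu
Branch closes: c and ~c both at u.
All branches of the negation close; one closing branch shown above.

Valid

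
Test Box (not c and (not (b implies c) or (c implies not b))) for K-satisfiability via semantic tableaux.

Satisfiable

1. Box (not c and (not (b implies c) or (c implies not b))), 0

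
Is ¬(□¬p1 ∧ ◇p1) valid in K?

Valid

Tableau for the negation □¬p1 ∧ ◇p1:
1. □¬p1 ∧ ◇p1, u
2. □¬p1, u   [∧-rule on 1]
3. ◇p1, u   [∧-rule on 1]
4. p1, v   [◇-rule on 3: fresh world v, uRv]
5. ¬p1, v   [□-rule on 2 via uRv]
Accessibility: uRv
Branch closes: p1 and ¬p1 both at v.
Every branch of the negation's tableau closes; the branch above is one of them.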